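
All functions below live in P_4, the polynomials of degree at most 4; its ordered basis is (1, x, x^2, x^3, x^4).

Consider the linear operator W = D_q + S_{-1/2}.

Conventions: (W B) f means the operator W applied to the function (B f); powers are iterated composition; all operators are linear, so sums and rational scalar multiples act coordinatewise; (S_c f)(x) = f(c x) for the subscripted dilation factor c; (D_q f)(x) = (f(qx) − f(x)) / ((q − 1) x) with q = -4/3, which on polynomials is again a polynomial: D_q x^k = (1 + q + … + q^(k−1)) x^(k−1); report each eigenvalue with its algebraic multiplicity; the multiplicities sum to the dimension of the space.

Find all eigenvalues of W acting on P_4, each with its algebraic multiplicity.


λ = -1/2 (multiplicity 1), λ = -1/8 (multiplicity 1), λ = 1/16 (multiplicity 1), λ = 1/4 (multiplicity 1), λ = 1 (multiplicity 1)

image of 1: 1
image of x: -(1/2)x + 1
image of x^2: (1/4)x^2 - (1/3)x
image of x^3: -(1/8)x^3 + (13/9)x^2
image of x^4: (1/16)x^4 - (25/27)x^3
the matrix is upper triangular; its diagonal is (1, -1/2, 1/4, -1/8, 1/16)
for a triangular matrix the eigenvalues are the diagonal entries, with algebraic multiplicity their repetition count


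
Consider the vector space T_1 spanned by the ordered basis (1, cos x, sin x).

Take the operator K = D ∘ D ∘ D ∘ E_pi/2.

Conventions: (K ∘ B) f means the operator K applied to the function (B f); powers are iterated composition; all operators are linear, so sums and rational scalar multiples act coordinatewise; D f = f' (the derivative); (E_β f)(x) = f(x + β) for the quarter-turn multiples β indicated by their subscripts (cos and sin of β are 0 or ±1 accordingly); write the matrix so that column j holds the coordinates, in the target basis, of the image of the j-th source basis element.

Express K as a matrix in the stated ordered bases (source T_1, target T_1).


image of 1: 0
image of cos x: cos x
image of sin x: sin x
each image's coordinates form column j of the matrix

the matrix is [[0, 0, 0]; [0, 1, 0]; [0, 0, 1]] (rows listed top to bottom)


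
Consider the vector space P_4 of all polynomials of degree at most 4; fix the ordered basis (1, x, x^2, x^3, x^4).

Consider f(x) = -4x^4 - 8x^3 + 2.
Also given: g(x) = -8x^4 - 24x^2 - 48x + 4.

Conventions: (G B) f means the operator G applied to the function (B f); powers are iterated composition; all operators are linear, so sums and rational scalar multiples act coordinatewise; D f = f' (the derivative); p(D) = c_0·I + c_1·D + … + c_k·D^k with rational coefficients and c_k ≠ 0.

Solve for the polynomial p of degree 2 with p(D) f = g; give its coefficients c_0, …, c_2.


c_0 = 2, c_1 = -1, c_2 = 1

D^0 f = -4x^4 - 8x^3 + 2
D^1 f = -16x^3 - 24x^2
D^2 f = -48x^2 - 48x
matching coefficients of g against c_0 f + c_1 Df + … from the top degree down determines the c_i
solution: c_0 = 2, c_1 = -1, c_2 = 1


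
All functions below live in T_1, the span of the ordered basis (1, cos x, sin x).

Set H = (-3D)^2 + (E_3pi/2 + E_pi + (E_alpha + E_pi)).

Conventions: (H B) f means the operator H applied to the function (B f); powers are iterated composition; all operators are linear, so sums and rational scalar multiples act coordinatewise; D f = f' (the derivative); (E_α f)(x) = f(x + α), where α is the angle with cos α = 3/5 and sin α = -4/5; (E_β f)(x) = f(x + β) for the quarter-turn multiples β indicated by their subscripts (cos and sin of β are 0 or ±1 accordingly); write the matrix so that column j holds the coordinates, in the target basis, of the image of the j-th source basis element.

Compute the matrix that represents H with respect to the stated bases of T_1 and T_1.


image of 1: 4
image of cos x: -(52/5)cos x + (9/5)sin x
image of sin x: -(9/5)cos x - (52/5)sin x
each image's coordinates form column j of the matrix

the matrix is [[4, 0, 0]; [0, -52/5, -9/5]; [0, 9/5, -52/5]] (rows listed top to bottom)


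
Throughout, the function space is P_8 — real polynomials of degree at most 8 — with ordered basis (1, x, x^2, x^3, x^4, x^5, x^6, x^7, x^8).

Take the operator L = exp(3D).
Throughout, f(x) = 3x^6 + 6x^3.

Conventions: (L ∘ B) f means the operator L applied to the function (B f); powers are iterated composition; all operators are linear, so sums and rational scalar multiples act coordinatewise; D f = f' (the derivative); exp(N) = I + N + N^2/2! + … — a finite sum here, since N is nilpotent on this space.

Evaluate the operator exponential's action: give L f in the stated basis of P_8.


the image equals g(x) = 3x^6 + 54x^5 + 405x^4 + 1626x^3 + 3699x^2 + 4536x + 2349

order-1 term: 54x^5 + 54x^2
order-2 term: 405x^4 + 162x
order-3 term: 1620x^3 + 162
order-4 term: 3645x^2
order-5 term: 4374x
order-6 term: 2187
the series for exp(3D) f terminates at order 6
exp(3D) f = 3x^6 + 54x^5 + 405x^4 + 1626x^3 + 3699x^2 + 4536x + 2349


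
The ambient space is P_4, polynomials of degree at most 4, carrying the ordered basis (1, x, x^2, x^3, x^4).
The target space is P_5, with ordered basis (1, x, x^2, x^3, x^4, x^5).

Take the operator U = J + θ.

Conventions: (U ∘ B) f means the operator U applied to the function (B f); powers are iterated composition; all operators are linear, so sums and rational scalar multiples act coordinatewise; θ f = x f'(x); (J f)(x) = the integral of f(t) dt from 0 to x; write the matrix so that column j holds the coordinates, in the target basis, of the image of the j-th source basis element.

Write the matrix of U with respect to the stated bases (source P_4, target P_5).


the matrix is [[0, 0, 0, 0, 0]; [1, 1, 0, 0, 0]; [0, 1/2, 2, 0, 0]; [0, 0, 1/3, 3, 0]; [0, 0, 0, 1/4, 4]; [0, 0, 0, 0, 1/5]] (rows listed top to bottom)

image of 1: x
image of x: (1/2)x^2 + x
image of x^2: (1/3)x^3 + 2x^2
image of x^3: (1/4)x^4 + 3x^3
image of x^4: (1/5)x^5 + 4x^4
each image's coordinates form column j of the matrix


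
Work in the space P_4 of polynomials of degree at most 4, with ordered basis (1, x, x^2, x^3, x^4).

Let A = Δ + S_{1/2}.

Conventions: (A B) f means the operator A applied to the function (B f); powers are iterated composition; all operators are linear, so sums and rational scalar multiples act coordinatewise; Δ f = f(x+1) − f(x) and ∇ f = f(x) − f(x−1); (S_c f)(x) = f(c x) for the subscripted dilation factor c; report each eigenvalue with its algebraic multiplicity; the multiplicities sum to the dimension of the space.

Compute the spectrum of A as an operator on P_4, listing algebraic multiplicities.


image of 1: 1
image of x: (1/2)x + 1
image of x^2: (1/4)x^2 + 2x + 1
image of x^3: (1/8)x^3 + 3x^2 + 3x + 1
image of x^4: (1/16)x^4 + 4x^3 + 6x^2 + 4x + 1
the matrix is upper triangular; its diagonal is (1, 1/2, 1/4, 1/8, 1/16)
for a triangular matrix the eigenvalues are the diagonal entries, with algebraic multiplicity their repetition count

λ = 1/16 (multiplicity 1), λ = 1/8 (multiplicity 1), λ = 1/4 (multiplicity 1), λ = 1/2 (multiplicity 1), λ = 1 (multiplicity 1)


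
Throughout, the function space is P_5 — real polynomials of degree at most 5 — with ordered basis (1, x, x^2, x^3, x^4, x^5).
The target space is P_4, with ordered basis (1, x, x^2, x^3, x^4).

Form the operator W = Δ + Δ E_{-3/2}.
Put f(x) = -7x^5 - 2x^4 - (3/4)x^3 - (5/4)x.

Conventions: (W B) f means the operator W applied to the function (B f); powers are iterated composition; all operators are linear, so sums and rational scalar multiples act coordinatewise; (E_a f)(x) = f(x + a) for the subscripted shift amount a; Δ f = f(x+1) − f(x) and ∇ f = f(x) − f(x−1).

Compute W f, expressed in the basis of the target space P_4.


the image equals g(x) = -70x^4 + 54x^3 - 290x^2 + (433/4)x - 461/8

Δ f = -35x^4 - 78x^3 - (337/4)x^2 - (181/4)x - 11
E_{-3/2} f = -7x^5 + (101/2)x^4 - (585/4)x^3 + (1701/8)x^2 - (313/2)x + 759/16
Δ E_{-3/2} f = -35x^4 + 132x^3 - (823/4)x^2 + (307/2)x - 373/8
(Δ + Δ E_{-3/2}) f = -70x^4 + 54x^3 - 290x^2 + (433/4)x - 461/8


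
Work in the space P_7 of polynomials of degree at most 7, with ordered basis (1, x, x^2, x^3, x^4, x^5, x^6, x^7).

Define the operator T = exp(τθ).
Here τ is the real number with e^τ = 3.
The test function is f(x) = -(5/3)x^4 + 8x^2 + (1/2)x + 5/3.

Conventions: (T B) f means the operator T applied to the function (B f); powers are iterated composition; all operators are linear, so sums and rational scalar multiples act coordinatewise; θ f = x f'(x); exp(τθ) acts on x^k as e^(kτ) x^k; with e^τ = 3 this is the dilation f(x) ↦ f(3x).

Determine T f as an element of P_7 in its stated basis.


g(x) = -135x^4 + 72x^2 + (3/2)x + 5/3

exp(τθ) x^k = e^(kτ) x^k; with e^τ = 3 this sends x^k to 3^k x^k
x ↦ 3 x
x^2 ↦ 9 x^2
x^4 ↦ 81 x^4
applying this coordinatewise to f: exp(τθ) f = -135x^4 + 72x^2 + (3/2)x + 5/3


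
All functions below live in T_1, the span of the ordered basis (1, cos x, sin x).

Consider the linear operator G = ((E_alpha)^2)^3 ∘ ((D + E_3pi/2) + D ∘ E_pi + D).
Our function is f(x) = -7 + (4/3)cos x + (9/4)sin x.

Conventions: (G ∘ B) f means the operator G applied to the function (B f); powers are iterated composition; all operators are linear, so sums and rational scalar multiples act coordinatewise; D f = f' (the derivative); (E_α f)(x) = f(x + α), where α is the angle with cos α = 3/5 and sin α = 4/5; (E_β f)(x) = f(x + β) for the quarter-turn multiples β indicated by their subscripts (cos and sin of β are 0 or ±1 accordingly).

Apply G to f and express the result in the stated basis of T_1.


D f = (9/4)cos x - (4/3)sin x
E_3pi/2 f = -7 - (9/4)cos x + (4/3)sin x
(D + E_3pi/2) f = -7
E_pi f = -7 - (4/3)cos x - (9/4)sin x
D E_pi f = -(9/4)cos x + (4/3)sin x
D f = (9/4)cos x - (4/3)sin x
((D + E_3pi/2) + D ∘ E_pi + D) f = -7
E_alpha ((D + E_3pi/2) + D ∘ E_pi + D) f = -7
E_alpha E_alpha ((D + E_3pi/2) + D ∘ E_pi + D) f = -7
E_alpha (E_alpha)^2 ((D + E_3pi/2) + D ∘ E_pi + D) f = -7
E_alpha E_alpha (E_alpha)^2 ((D + E_3pi/2) + D ∘ E_pi + D) f = -7
E_alpha (E_alpha)^2 (E_alpha)^2 ((D + E_3pi/2) + D ∘ E_pi + D) f = -7
E_alpha E_alpha (E_alpha)^2 (E_alpha)^2 ((D + E_3pi/2) + D ∘ E_pi + D) f = -7

the result is g(x) = -7


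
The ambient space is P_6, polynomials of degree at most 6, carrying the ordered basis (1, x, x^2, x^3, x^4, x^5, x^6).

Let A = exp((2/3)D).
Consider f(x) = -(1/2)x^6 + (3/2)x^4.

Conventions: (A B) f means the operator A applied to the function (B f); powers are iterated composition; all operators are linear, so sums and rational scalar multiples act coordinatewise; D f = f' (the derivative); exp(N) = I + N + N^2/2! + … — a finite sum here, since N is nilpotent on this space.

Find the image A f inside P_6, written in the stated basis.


order-1 term: -2x^5 + 4x^3
order-2 term: -(10/3)x^4 + 4x^2
order-3 term: -(80/27)x^3 + (16/9)x
order-4 term: -(40/27)x^2 + 8/27
order-5 term: -(32/81)x
order-6 term: -32/729
the series for exp((2/3)D) f terminates at order 6
exp((2/3)D) f = -(1/2)x^6 - 2x^5 - (11/6)x^4 + (28/27)x^3 + (68/27)x^2 + (112/81)x + 184/729

g(x) = -(1/2)x^6 - 2x^5 - (11/6)x^4 + (28/27)x^3 + (68/27)x^2 + (112/81)x + 184/729


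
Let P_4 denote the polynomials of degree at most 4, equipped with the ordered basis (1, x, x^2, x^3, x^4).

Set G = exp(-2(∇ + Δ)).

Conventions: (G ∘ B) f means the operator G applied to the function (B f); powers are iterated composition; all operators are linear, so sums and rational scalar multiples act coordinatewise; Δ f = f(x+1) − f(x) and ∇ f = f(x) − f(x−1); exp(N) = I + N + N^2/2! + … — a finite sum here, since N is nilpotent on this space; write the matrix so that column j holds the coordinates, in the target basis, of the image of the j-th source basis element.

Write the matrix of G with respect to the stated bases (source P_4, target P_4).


image of 1: 1
image of x: x - 4
image of x^2: x^2 - 8x + 16
image of x^3: x^3 - 12x^2 + 48x - 68
image of x^4: x^4 - 16x^3 + 96x^2 - 272x + 320
each image's coordinates form column j of the matrix

the matrix is [[1, -4, 16, -68, 320]; [0, 1, -8, 48, -272]; [0, 0, 1, -12, 96]; [0, 0, 0, 1, -16]; [0, 0, 0, 0, 1]] (rows listed top to bottom)


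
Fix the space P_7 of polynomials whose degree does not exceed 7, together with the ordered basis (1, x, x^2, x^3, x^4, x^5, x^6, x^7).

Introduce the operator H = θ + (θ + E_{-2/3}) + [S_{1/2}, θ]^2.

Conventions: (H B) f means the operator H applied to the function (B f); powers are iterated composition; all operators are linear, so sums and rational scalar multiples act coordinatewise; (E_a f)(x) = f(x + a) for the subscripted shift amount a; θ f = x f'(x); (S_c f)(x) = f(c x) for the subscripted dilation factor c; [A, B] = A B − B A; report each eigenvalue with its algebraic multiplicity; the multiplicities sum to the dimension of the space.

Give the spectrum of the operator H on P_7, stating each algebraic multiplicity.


λ = 1 (multiplicity 1), λ = 3 (multiplicity 1), λ = 5 (multiplicity 1), λ = 7 (multiplicity 1), λ = 9 (multiplicity 1), λ = 11 (multiplicity 1), λ = 13 (multiplicity 1), λ = 15 (multiplicity 1)

image of 1: 1
image of x: 3x - 2/3
image of x^2: 5x^2 - (4/3)x + 4/9
image of x^3: 7x^3 - 2x^2 + (4/3)x - 8/27
image of x^4: 9x^4 - (8/3)x^3 + (8/3)x^2 - (32/27)x + 16/81
image of x^5: 11x^5 - (10/3)x^4 + (40/9)x^3 - (80/27)x^2 + (80/81)x - 32/243
image of x^6: 13x^6 - 4x^5 + (20/3)x^4 - (160/27)x^3 + (80/27)x^2 - (64/81)x + 64/729
image of x^7: 15x^7 - (14/3)x^6 + (28/3)x^5 - (280/27)x^4 + (560/81)x^3 - (224/81)x^2 + (448/729)x - 128/2187
the matrix is upper triangular; its diagonal is (1, 3, 5, 7, 9, 11, 13, 15)
for a triangular matrix the eigenvalues are the diagonal entries, with algebraic multiplicity their repetition count


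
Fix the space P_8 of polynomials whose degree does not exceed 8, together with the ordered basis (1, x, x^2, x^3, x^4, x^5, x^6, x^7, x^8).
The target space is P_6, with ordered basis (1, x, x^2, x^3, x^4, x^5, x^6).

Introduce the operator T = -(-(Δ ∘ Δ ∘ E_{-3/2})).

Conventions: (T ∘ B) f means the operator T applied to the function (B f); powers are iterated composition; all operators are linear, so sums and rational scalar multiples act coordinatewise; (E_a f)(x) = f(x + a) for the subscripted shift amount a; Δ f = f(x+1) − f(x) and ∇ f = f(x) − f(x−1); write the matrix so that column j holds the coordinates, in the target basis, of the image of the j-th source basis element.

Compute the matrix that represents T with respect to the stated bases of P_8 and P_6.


image of 1: 0
image of x: 0
image of x^2: 2
image of x^3: 6x - 3
image of x^4: 12x^2 - 12x + 5
image of x^5: 20x^3 - 30x^2 + 25x - 15/2
image of x^6: 30x^4 - 60x^3 + 75x^2 - 45x + 91/8
image of x^7: 42x^5 - 105x^4 + 175x^3 - (315/2)x^2 + (637/8)x - 273/16
image of x^8: 56x^6 - 168x^5 + 350x^4 - 420x^3 + (637/2)x^2 - (273/2)x + 205/8
each image's coordinates form column j of the matrix

the matrix is [[0, 0, 2, -3, 5, -15/2, 91/8, -273/16, 205/8]; [0, 0, 0, 6, -12, 25, -45, 637/8, -273/2]; [0, 0, 0, 0, 12, -30, 75, -315/2, 637/2]; [0, 0, 0, 0, 0, 20, -60, 175, -420]; [0, 0, 0, 0, 0, 0, 30, -105, 350]; [0, 0, 0, 0, 0, 0, 0, 42, -168]; [0, 0, 0, 0, 0, 0, 0, 0, 56]] (rows listed top to bottom)


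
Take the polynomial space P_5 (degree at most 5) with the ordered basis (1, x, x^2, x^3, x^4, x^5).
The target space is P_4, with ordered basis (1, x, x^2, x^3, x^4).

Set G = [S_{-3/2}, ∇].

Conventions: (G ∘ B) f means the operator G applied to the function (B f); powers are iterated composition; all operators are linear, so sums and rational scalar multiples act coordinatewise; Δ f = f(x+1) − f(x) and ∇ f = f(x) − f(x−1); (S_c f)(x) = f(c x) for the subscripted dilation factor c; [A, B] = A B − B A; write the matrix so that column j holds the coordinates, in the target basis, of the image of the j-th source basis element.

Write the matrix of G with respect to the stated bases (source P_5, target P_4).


image of 1: 0
image of x: 5/2
image of x^2: -(15/2)x + 5/4
image of x^3: (135/8)x^2 - (45/8)x + 35/8
image of x^4: -(135/4)x^3 + (135/8)x^2 - (105/4)x + 65/16
image of x^5: (2025/32)x^4 - (675/16)x^3 + (1575/16)x^2 - (975/32)x + 275/32
each image's coordinates form column j of the matrix

the matrix is [[0, 5/2, 5/4, 35/8, 65/16, 275/32]; [0, 0, -15/2, -45/8, -105/4, -975/32]; [0, 0, 0, 135/8, 135/8, 1575/16]; [0, 0, 0, 0, -135/4, -675/16]; [0, 0, 0, 0, 0, 2025/32]] (rows listed top to bottom)


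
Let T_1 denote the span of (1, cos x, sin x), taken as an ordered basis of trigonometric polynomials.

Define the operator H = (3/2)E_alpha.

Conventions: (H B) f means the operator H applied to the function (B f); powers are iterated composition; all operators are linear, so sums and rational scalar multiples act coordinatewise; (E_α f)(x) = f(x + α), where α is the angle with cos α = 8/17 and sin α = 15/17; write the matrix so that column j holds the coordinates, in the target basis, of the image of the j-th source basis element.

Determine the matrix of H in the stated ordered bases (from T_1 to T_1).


image of 1: 3/2
image of cos x: (12/17)cos x - (45/34)sin x
image of sin x: (45/34)cos x + (12/17)sin x
each image's coordinates form column j of the matrix

the matrix is [[3/2, 0, 0]; [0, 12/17, 45/34]; [0, -45/34, 12/17]] (rows listed top to bottom)


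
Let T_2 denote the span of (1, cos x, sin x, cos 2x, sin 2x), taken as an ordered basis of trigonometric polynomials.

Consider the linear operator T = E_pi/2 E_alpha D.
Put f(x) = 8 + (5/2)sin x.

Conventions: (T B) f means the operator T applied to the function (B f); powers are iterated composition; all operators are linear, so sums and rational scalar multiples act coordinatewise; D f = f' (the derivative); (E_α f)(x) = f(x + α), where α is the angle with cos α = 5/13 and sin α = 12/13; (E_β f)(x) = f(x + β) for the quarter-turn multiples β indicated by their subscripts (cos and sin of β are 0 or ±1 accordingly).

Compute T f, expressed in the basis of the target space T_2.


the result is g(x) = -(30/13)cos x - (25/26)sin x

D f = (5/2)cos x
E_alpha D f = (25/26)cos x - (30/13)sin x
E_pi/2 E_alpha D f = -(30/13)cos x - (25/26)sin x


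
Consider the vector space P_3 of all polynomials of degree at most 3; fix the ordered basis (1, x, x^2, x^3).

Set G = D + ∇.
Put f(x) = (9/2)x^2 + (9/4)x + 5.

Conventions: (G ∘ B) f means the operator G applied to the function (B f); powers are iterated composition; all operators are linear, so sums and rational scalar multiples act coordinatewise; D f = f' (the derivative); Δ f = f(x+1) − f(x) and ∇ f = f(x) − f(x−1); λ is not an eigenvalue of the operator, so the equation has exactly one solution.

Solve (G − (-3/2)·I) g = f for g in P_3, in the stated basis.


the image equals g(x) = 3x^2 - (13/2)x + 14

write g with unknown coordinates in the stated basis and equate coefficients in (G − (-3/2)·I) g = f
solving from the highest basis element down gives g = 3x^2 - (13/2)x + 14
check: G g = 12x - 16
so G g − (-3/2)·g = (9/2)x^2 + (9/4)x + 5 = f ✓


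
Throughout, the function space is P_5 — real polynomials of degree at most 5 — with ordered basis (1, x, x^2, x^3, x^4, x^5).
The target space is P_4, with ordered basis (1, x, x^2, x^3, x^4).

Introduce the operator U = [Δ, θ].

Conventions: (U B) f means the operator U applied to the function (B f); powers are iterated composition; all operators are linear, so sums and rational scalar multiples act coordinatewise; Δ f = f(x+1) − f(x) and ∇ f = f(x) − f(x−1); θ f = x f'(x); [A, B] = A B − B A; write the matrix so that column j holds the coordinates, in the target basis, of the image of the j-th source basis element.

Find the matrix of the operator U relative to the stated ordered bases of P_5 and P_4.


image of 1: 0
image of x: 1
image of x^2: 2x + 2
image of x^3: 3x^2 + 6x + 3
image of x^4: 4x^3 + 12x^2 + 12x + 4
image of x^5: 5x^4 + 20x^3 + 30x^2 + 20x + 5
each image's coordinates form column j of the matrix

the matrix is [[0, 1, 2, 3, 4, 5]; [0, 0, 2, 6, 12, 20]; [0, 0, 0, 3, 12, 30]; [0, 0, 0, 0, 4, 20]; [0, 0, 0, 0, 0, 5]] (rows listed top to bottom)


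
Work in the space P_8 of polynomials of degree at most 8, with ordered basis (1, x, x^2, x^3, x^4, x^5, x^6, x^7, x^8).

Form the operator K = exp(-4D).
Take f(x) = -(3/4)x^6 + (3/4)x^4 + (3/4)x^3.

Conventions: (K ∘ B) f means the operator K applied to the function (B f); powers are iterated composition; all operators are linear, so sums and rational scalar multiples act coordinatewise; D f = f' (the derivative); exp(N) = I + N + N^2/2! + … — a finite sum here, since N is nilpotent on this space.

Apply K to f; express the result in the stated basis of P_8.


the image equals g(x) = -(3/4)x^6 + 18x^5 - (717/4)x^4 + (3795/4)x^3 - 2817x^2 + 4452x - 2928

order-1 term: 18x^5 - 12x^3 - 9x^2
order-2 term: -180x^4 + 72x^2 + 36x
order-3 term: 960x^3 - 192x - 48
order-4 term: -2880x^2 + 192
order-5 term: 4608x
order-6 term: -3072
the series for exp(-4D) f terminates at order 6
exp(-4D) f = -(3/4)x^6 + 18x^5 - (717/4)x^4 + (3795/4)x^3 - 2817x^2 + 4452x - 2928


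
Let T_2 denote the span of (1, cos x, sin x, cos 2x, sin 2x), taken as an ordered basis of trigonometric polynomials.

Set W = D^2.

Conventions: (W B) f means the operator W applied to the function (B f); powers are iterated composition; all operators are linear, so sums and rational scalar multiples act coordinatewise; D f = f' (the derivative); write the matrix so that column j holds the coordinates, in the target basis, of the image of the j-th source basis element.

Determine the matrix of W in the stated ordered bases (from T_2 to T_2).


image of 1: 0
image of cos x: -cos x
image of sin x: -sin x
image of cos 2x: -4cos 2x
image of sin 2x: -4sin 2x
each image's coordinates form column j of the matrix

the matrix is [[0, 0, 0, 0, 0]; [0, -1, 0, 0, 0]; [0, 0, -1, 0, 0]; [0, 0, 0, -4, 0]; [0, 0, 0, 0, -4]] (rows listed top to bottom)


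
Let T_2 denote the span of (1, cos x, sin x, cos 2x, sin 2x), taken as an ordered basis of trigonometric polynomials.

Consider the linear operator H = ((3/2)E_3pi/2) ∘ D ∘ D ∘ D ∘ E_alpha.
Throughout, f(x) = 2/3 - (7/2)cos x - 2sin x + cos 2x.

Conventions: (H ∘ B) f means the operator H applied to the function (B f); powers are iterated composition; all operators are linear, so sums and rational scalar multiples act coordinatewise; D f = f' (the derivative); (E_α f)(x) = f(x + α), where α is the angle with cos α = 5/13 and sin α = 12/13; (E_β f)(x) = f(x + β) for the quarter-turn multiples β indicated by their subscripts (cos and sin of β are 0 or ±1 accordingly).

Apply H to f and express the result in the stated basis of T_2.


E_alpha f = 2/3 - (83/26)cos x + (32/13)sin x - (119/169)cos 2x - (120/169)sin 2x
D E_alpha f = (32/13)cos x + (83/26)sin x - (240/169)cos 2x + (238/169)sin 2x
D D E_alpha f = (83/26)cos x - (32/13)sin x + (476/169)cos 2x + (480/169)sin 2x
D (D ∘ D ∘ E_alpha) f = -(32/13)cos x - (83/26)sin x + (960/169)cos 2x - (952/169)sin 2x
E_3pi/2 D (D ∘ D ∘ E_alpha) f = (83/26)cos x - (32/13)sin x - (960/169)cos 2x + (952/169)sin 2x
((3/2)E_3pi/2) D (D ∘ D ∘ E_alpha) f = (249/52)cos x - (48/13)sin x - (1440/169)cos 2x + (1428/169)sin 2x

the result is g(x) = (249/52)cos x - (48/13)sin x - (1440/169)cos 2x + (1428/169)sin 2x


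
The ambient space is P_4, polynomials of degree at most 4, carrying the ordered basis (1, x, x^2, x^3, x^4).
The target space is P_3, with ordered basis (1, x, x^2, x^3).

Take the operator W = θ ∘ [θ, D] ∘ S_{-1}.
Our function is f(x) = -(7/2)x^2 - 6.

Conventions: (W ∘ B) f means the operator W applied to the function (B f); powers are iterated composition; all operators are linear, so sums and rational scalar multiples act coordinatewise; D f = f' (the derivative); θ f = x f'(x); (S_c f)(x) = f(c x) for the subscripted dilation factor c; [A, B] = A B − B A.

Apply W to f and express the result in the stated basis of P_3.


S_{-1} f = -(7/2)x^2 - 6
D S_{-1} f = -7x
θ D S_{-1} f = -7x
θ S_{-1} f = -7x^2
D θ S_{-1} f = -14x
[θ, D] S_{-1} f = 7x
θ ([θ, D] ∘ S_{-1}) f = 7x

g(x) = 7x


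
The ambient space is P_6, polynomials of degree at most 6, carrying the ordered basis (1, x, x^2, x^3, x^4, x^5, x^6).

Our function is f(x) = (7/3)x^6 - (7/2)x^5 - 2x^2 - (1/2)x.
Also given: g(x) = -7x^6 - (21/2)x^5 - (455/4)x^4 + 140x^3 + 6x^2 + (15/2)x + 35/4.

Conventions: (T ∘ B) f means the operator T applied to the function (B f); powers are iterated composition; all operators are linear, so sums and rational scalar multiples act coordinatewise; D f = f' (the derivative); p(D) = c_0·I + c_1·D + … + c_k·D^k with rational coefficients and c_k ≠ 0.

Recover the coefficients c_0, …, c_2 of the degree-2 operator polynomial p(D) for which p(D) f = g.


D^0 f = (7/3)x^6 - (7/2)x^5 - 2x^2 - (1/2)x
D^1 f = 14x^5 - (35/2)x^4 - 4x - 1/2
D^2 f = 70x^4 - 70x^3 - 4
matching coefficients of g against c_0 f + c_1 Df + … from the top degree down determines the c_i
solution: c_0 = -3, c_1 = -3/2, c_2 = -2

p(D) = -3·I − (3/2)·D − 2·D^2, i.e. c_0 = -3, c_1 = -3/2, c_2 = -2


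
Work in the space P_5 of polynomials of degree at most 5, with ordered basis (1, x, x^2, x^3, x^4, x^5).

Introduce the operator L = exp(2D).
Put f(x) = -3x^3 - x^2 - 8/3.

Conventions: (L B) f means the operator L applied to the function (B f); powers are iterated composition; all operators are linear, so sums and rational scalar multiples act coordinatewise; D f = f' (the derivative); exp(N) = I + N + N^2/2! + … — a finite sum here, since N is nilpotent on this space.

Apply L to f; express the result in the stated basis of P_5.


order-1 term: -18x^2 - 4x
order-2 term: -36x - 4
order-3 term: -24
the series for exp(2D) f terminates at order 3
exp(2D) f = -3x^3 - 19x^2 - 40x - 92/3

the image equals g(x) = -3x^3 - 19x^2 - 40x - 92/3


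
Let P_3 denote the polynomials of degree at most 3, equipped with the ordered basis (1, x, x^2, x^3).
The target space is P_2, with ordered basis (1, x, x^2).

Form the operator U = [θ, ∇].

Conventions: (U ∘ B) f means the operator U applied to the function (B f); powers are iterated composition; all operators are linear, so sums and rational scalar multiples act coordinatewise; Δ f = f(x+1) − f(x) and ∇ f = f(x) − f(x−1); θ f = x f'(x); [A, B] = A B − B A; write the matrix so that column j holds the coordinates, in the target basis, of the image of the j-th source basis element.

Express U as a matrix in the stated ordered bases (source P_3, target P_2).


image of 1: 0
image of x: -1
image of x^2: -2x + 2
image of x^3: -3x^2 + 6x - 3
each image's coordinates form column j of the matrix

the matrix is [[0, -1, 2, -3]; [0, 0, -2, 6]; [0, 0, 0, -3]] (rows listed top to bottom)


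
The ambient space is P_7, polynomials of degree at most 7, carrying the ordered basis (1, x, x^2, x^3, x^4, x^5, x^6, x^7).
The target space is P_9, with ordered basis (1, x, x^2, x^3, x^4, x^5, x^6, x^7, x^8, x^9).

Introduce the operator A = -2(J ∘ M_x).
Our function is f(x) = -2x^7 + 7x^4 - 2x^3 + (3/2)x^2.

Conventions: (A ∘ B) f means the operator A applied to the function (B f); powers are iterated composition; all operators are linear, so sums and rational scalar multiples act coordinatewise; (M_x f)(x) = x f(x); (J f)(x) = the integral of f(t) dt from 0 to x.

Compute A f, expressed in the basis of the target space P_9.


the result is g(x) = (4/9)x^9 - (7/3)x^6 + (4/5)x^5 - (3/4)x^4

M_x f = -2x^8 + 7x^5 - 2x^4 + (3/2)x^3
J M_x f = -(2/9)x^9 + (7/6)x^6 - (2/5)x^5 + (3/8)x^4
(-2(J ∘ M_x)) f = (4/9)x^9 - (7/3)x^6 + (4/5)x^5 - (3/4)x^4


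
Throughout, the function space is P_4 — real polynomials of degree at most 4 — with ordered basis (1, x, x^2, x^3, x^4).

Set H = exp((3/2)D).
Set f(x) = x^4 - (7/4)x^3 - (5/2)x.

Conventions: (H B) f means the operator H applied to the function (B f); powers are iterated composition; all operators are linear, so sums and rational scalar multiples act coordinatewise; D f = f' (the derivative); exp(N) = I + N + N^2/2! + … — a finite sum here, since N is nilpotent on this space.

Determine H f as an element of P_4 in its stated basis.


order-1 term: 6x^3 - (63/8)x^2 - 15/4
order-2 term: (27/2)x^2 - (189/16)x
order-3 term: (27/2)x - 189/32
order-4 term: 81/16
the series for exp((3/2)D) f terminates at order 4
exp((3/2)D) f = x^4 + (17/4)x^3 + (45/8)x^2 - (13/16)x - 147/32

g(x) = x^4 + (17/4)x^3 + (45/8)x^2 - (13/16)x - 147/32


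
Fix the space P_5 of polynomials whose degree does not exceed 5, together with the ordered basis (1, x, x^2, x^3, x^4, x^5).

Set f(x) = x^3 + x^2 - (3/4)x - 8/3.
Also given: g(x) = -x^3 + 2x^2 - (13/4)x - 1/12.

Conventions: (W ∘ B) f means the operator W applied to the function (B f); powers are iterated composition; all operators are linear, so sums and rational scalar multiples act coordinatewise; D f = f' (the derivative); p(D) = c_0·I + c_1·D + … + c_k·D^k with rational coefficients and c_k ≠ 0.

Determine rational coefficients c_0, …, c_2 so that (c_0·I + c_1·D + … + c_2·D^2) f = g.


p(D) = -I + D − D^2, i.e. c_0 = -1, c_1 = 1, c_2 = -1

D^0 f = x^3 + x^2 - (3/4)x - 8/3
D^1 f = 3x^2 + 2x - 3/4
D^2 f = 6x + 2
matching coefficients of g against c_0 f + c_1 Df + … from the top degree down determines the c_i
solution: c_0 = -1, c_1 = 1, c_2 = -1


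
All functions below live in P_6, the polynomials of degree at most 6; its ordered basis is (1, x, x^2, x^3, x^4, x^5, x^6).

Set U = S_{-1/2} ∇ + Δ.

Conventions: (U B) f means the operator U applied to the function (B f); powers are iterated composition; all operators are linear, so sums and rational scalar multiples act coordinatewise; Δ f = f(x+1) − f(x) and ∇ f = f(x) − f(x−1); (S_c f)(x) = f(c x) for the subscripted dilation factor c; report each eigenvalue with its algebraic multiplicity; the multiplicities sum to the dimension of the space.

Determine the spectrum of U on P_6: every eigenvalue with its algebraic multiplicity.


λ = 0 (multiplicity 7)

image of 1: 0
image of x: 2
image of x^2: x
image of x^3: (15/4)x^2 + (9/2)x + 2
image of x^4: (7/2)x^3 + (9/2)x^2 + 2x
image of x^5: (85/16)x^4 + (45/4)x^3 + (25/2)x^2 + (15/2)x + 2
image of x^6: (93/16)x^5 + (225/16)x^4 + (35/2)x^3 + (45/4)x^2 + 3x
the matrix is upper triangular; its diagonal is (0, 0, 0, 0, 0, 0, 0)
for a triangular matrix the eigenvalues are the diagonal entries, with algebraic multiplicity their repetition count


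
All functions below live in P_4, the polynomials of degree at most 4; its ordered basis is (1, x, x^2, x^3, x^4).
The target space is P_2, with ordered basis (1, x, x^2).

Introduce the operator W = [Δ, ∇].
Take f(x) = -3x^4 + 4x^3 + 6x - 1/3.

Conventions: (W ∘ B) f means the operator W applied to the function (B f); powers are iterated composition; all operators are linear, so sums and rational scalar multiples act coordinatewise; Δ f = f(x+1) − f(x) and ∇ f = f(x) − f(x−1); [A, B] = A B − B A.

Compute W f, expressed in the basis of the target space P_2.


g(x) = 0

∇ f = -12x^3 + 30x^2 - 24x + 13
Δ ∇ f = -36x^2 + 24x - 6
Δ f = -12x^3 - 6x^2 + 7
∇ Δ f = -36x^2 + 24x - 6
[Δ, ∇] f = 0


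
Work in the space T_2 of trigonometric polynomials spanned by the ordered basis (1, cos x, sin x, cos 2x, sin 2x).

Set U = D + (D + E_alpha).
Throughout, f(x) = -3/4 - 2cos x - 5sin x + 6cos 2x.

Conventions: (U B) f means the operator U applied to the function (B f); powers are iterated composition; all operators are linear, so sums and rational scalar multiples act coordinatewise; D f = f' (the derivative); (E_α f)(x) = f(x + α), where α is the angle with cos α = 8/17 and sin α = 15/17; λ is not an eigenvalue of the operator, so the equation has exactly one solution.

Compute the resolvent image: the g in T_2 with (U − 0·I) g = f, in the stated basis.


write g with unknown coordinates in the stated basis and equate coefficients in (U − 0·I) g = f
solving from the highest basis element down gives g = -3/4 + (229/145)cos x - (138/145)sin x - (966/6833)cos 2x + (8376/6833)sin 2x
check: U g = -3/4 - 2cos x - 5sin x + 6cos 2x
so U g − 0·g = -3/4 - 2cos x - 5sin x + 6cos 2x = f ✓

the image equals g(x) = -3/4 + (229/145)cos x - (138/145)sin x - (966/6833)cos 2x + (8376/6833)sin 2x


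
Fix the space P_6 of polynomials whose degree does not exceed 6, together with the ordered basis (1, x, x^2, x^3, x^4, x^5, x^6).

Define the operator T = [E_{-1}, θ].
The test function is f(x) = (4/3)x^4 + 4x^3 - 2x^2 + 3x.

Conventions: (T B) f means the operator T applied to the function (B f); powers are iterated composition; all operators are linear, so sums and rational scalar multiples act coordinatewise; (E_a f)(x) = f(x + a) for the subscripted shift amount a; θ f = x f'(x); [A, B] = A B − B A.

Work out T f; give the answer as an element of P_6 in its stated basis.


g(x) = -(16/3)x^3 + 4x^2 + 12x - 41/3

θ f = (16/3)x^4 + 12x^3 - 4x^2 + 3x
E_{-1} θ f = (16/3)x^4 - (28/3)x^3 - 8x^2 + (77/3)x - 41/3
E_{-1} f = (4/3)x^4 - (4/3)x^3 - 6x^2 + (41/3)x - 23/3
θ E_{-1} f = (16/3)x^4 - 4x^3 - 12x^2 + (41/3)x
[E_{-1}, θ] f = -(16/3)x^3 + 4x^2 + 12x - 41/3


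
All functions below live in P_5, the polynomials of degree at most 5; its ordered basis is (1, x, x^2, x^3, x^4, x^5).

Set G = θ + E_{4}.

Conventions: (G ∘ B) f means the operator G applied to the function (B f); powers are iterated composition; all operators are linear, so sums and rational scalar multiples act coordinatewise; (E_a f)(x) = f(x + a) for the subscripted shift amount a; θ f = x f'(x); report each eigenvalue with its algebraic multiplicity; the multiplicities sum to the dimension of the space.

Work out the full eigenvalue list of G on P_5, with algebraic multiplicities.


image of 1: 1
image of x: 2x + 4
image of x^2: 3x^2 + 8x + 16
image of x^3: 4x^3 + 12x^2 + 48x + 64
image of x^4: 5x^4 + 16x^3 + 96x^2 + 256x + 256
image of x^5: 6x^5 + 20x^4 + 160x^3 + 640x^2 + 1280x + 1024
the matrix is upper triangular; its diagonal is (1, 2, 3, 4, 5, 6)
for a triangular matrix the eigenvalues are the diagonal entries, with algebraic multiplicity their repetition count

λ = 1 (multiplicity 1), λ = 2 (multiplicity 1), λ = 3 (multiplicity 1), λ = 4 (multiplicity 1), λ = 5 (multiplicity 1), λ = 6 (multiplicity 1)


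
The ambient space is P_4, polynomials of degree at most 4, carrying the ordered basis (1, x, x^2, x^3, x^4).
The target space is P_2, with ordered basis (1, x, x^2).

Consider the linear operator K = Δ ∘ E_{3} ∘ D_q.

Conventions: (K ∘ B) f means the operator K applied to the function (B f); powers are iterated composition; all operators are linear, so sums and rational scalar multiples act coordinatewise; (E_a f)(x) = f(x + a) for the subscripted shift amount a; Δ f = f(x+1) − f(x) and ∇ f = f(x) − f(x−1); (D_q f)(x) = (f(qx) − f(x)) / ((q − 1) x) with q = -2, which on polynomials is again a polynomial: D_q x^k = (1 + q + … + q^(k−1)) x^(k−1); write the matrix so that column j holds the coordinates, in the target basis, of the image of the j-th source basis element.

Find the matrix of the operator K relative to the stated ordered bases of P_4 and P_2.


the matrix is [[0, 0, -1, 21, -185]; [0, 0, 0, 6, -105]; [0, 0, 0, 0, -15]] (rows listed top to bottom)

image of 1: 0
image of x: 0
image of x^2: -1
image of x^3: 6x + 21
image of x^4: -15x^2 - 105x - 185
each image's coordinates form column j of the matrix


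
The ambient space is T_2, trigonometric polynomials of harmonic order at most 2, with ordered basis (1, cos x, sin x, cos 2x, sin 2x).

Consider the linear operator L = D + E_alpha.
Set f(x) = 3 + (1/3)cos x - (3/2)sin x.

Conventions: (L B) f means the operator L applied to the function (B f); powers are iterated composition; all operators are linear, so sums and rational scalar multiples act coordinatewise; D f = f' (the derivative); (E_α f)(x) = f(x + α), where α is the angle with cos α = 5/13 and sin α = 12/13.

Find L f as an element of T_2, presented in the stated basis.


the result is g(x) = 3 - (215/78)cos x - (95/78)sin x

D f = -(3/2)cos x - (1/3)sin x
E_alpha f = 3 - (49/39)cos x - (23/26)sin x
(D + E_alpha) f = 3 - (215/78)cos x - (95/78)sin x


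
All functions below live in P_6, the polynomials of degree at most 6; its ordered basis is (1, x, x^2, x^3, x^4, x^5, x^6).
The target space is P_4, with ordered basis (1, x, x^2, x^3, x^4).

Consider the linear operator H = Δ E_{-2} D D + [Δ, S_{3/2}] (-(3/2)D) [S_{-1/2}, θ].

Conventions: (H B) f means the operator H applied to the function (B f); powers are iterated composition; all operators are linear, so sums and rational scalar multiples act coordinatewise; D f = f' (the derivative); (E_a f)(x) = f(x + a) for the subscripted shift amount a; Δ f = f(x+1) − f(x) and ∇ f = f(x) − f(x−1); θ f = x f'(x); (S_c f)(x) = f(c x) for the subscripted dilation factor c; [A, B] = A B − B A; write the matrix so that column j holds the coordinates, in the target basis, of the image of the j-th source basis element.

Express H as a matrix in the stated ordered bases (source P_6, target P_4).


image of 1: 0
image of x: 0
image of x^2: 0
image of x^3: 6
image of x^4: 24x - 36
image of x^5: 60x^2 - 180x + 140
image of x^6: 120x^3 - 540x^2 + 840x - 450
each image's coordinates form column j of the matrix

the matrix is [[0, 0, 0, 6, -36, 140, -450]; [0, 0, 0, 0, 24, -180, 840]; [0, 0, 0, 0, 0, 60, -540]; [0, 0, 0, 0, 0, 0, 120]; [0, 0, 0, 0, 0, 0, 0]] (rows listed top to bottom)


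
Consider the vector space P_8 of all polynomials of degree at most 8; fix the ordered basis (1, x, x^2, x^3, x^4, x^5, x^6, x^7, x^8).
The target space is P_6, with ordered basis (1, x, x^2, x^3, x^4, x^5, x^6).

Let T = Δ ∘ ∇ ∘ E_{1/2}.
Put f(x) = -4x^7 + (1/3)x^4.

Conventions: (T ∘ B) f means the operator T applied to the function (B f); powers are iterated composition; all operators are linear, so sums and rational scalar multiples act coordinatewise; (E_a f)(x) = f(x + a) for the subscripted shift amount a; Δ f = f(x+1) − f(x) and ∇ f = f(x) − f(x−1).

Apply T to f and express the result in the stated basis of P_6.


E_{1/2} f = -4x^7 - 14x^6 - 21x^5 - (103/6)x^4 - (97/12)x^3 - (17/8)x^2 - (13/48)x - 1/96
∇ E_{1/2} f = -28x^6 - 35x^4 + (4/3)x^3 - (21/4)x^2 + (1/3)x - 1/16
Δ ∇ E_{1/2} f = -168x^5 - 420x^4 - 700x^3 - 626x^2 - (629/2)x - 799/12

g(x) = -168x^5 - 420x^4 - 700x^3 - 626x^2 - (629/2)x - 799/12


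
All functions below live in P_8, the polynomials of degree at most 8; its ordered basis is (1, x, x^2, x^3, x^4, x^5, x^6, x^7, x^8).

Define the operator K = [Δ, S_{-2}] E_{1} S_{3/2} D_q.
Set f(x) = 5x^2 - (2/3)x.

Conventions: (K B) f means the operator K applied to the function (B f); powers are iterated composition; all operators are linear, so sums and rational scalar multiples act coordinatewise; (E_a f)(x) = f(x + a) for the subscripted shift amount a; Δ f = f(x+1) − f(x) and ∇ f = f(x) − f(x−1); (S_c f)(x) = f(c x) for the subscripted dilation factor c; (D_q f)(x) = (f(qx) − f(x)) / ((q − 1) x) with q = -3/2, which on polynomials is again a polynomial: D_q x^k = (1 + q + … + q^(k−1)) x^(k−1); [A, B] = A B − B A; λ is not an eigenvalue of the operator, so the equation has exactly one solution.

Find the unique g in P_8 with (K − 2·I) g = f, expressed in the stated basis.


g(x) = -(5/2)x^2 + (1/3)x - 45/16

write g with unknown coordinates in the stated basis and equate coefficients in (K − 2·I) g = f
solving from the highest basis element down gives g = -(5/2)x^2 + (1/3)x - 45/16
check: K g = -45/8
so K g − 2·g = 5x^2 - (2/3)x = f ✓


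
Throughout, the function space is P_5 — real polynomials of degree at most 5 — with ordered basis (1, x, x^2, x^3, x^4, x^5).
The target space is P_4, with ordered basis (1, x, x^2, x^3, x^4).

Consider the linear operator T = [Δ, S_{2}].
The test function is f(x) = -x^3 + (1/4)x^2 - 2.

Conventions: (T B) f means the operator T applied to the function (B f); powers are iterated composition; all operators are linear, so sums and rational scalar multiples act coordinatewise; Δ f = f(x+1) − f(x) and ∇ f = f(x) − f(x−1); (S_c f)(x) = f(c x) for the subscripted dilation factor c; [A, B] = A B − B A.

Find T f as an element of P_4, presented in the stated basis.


g(x) = -12x^2 - 17x - 25/4

S_{2} f = -8x^3 + x^2 - 2
Δ S_{2} f = -24x^2 - 22x - 7
Δ f = -3x^2 - (5/2)x - 3/4
S_{2} Δ f = -12x^2 - 5x - 3/4
[Δ, S_{2}] f = -12x^2 - 17x - 25/4
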